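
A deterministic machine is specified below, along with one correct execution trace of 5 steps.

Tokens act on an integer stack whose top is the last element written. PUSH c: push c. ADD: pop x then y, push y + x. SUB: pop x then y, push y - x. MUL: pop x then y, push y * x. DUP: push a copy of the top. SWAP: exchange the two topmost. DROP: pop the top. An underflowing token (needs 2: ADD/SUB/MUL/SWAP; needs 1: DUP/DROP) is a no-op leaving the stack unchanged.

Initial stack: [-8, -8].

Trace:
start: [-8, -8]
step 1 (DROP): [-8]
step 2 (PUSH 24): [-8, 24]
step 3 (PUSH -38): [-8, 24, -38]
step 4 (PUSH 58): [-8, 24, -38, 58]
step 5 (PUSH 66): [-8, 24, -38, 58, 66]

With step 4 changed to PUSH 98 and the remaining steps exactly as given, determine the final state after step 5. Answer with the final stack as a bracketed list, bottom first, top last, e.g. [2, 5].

[-8, 24, -38, 98, 66]

(re-executing from step 4 with the substitution; state before step 4: [-8, 24, -38])
step 4 (PUSH 98): [-8, 24, -38, 98]
step 5 (PUSH 66): [-8, 24, -38, 98, 66]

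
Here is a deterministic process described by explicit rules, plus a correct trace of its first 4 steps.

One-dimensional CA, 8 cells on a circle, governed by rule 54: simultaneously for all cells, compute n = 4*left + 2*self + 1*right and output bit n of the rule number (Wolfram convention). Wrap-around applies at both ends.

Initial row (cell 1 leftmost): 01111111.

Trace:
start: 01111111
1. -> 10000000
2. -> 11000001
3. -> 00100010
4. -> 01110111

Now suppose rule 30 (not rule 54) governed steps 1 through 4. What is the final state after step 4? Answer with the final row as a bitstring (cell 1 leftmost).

01111011

(re-executing steps 1..4 under rule 30; state before step 1: 01111111)
1. -> 01000000
2. -> 11100000
3. -> 10010001
4. -> 01111011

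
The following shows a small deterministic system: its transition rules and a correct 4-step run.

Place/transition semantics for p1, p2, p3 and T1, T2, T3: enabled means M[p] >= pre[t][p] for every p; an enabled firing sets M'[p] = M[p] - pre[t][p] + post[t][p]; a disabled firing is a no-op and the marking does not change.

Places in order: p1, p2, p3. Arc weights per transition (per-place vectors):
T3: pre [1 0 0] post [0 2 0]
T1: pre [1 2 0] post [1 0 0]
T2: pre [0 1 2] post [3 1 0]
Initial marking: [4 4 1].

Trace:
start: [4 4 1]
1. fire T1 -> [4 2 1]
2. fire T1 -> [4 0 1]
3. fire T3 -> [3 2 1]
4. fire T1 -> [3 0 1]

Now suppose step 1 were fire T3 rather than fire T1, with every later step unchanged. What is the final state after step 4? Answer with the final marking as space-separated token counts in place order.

(re-executing from step 1 with the substitution; state before step 1: [4 4 1])
1. fire T3 -> [3 6 1]
2. fire T1 -> [3 4 1]
3. fire T3 -> [2 6 1]
4. fire T1 -> [2 4 1]

2 4 1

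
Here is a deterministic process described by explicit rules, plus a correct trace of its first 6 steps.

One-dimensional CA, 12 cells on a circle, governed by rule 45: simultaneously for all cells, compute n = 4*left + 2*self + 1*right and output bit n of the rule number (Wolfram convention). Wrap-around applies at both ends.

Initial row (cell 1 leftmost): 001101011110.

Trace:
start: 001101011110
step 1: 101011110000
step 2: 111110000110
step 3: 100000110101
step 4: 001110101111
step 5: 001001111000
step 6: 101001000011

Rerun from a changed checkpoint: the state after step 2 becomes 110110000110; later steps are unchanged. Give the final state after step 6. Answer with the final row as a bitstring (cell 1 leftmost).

state after step 2 := 110110000110
step 3: 101100110101
step 4: 011000101111
step 5: 110010111000
step 6: 100011100010

100011100010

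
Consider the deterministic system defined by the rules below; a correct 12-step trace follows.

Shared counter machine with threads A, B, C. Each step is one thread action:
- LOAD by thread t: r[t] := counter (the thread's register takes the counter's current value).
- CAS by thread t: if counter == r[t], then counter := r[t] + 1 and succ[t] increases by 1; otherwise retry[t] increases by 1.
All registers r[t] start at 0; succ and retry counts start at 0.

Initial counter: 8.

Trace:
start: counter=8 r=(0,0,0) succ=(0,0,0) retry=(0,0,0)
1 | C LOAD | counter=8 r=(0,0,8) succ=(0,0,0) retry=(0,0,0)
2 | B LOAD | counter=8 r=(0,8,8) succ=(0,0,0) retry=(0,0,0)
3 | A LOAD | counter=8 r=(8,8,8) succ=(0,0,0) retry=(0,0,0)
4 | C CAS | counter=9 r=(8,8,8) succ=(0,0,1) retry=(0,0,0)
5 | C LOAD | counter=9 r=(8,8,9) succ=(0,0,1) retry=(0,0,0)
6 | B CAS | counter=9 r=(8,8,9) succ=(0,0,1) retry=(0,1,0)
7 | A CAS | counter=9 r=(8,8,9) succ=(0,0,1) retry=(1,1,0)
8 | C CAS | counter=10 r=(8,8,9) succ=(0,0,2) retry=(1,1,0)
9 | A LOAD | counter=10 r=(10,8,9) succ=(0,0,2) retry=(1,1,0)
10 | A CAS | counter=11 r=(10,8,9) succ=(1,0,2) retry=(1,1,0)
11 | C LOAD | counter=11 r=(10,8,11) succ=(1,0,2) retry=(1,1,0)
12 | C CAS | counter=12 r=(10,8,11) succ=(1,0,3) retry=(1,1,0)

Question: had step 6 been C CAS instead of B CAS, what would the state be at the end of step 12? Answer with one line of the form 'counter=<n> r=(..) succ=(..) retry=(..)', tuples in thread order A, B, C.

counter=12 r=(10,8,11) succ=(1,0,3) retry=(1,0,1)

(re-executing from step 6 with the substitution; state before step 6: counter=9 r=(8,8,9) succ=(0,0,1) retry=(0,0,0))
6 | C CAS | counter=10 r=(8,8,9) succ=(0,0,2) retry=(0,0,0)
7 | A CAS | counter=10 r=(8,8,9) succ=(0,0,2) retry=(1,0,0)
8 | C CAS | counter=10 r=(8,8,9) succ=(0,0,2) retry=(1,0,1)
9 | A LOAD | counter=10 r=(10,8,9) succ=(0,0,2) retry=(1,0,1)
10 | A CAS | counter=11 r=(10,8,9) succ=(1,0,2) retry=(1,0,1)
11 | C LOAD | counter=11 r=(10,8,11) succ=(1,0,2) retry=(1,0,1)
12 | C CAS | counter=12 r=(10,8,11) succ=(1,0,3) retry=(1,0,1)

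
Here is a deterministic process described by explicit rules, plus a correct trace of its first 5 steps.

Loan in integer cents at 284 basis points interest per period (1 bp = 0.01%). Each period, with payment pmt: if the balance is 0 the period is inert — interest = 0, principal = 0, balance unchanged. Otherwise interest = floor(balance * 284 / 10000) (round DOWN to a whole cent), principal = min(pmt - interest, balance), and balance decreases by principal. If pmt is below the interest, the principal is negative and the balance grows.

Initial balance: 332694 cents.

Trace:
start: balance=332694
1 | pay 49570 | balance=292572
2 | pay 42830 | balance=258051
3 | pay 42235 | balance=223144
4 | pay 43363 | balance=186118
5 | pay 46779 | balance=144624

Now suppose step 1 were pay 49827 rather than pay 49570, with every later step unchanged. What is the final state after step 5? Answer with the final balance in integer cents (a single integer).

144336

(re-executing from step 1 with the substitution; state before step 1: balance=332694)
1 | pay 49827 | balance=292315
2 | pay 42830 | balance=257786
3 | pay 42235 | balance=222872
4 | pay 43363 | balance=185838
5 | pay 46779 | balance=144336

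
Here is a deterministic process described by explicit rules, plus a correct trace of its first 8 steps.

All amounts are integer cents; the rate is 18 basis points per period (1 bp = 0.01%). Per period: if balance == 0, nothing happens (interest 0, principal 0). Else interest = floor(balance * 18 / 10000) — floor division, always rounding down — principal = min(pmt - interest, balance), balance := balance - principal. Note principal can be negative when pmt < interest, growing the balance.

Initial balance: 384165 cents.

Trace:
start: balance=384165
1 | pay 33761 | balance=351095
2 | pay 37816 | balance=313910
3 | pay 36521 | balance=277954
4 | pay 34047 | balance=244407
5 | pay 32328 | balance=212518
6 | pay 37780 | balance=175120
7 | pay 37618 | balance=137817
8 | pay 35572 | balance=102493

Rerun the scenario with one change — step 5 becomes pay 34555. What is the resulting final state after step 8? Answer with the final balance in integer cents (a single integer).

100254

(re-executing from step 5 with the substitution; state before step 5: balance=244407)
5 | pay 34555 | balance=210291
6 | pay 37780 | balance=172889
7 | pay 37618 | balance=135582
8 | pay 35572 | balance=100254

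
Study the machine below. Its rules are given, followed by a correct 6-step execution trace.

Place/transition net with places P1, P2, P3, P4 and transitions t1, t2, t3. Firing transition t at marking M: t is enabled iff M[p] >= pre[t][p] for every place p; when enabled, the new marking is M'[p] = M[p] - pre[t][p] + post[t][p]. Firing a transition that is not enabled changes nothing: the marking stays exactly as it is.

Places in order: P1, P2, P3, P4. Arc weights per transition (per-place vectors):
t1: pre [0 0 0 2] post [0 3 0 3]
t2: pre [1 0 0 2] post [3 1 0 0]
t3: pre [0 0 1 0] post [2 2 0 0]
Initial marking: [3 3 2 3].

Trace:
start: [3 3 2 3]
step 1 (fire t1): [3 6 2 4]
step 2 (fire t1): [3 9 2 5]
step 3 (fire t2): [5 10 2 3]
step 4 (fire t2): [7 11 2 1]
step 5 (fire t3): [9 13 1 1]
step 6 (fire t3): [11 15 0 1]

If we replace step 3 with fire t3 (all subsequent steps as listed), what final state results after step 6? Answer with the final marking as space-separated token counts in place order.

(re-executing from step 3 with the substitution; state before step 3: [3 9 2 5])
step 3 (fire t3): [5 11 1 5]
step 4 (fire t2): [7 12 1 3]
step 5 (fire t3): [9 14 0 3]
step 6 (fire t3): [9 14 0 3]

9 14 0 3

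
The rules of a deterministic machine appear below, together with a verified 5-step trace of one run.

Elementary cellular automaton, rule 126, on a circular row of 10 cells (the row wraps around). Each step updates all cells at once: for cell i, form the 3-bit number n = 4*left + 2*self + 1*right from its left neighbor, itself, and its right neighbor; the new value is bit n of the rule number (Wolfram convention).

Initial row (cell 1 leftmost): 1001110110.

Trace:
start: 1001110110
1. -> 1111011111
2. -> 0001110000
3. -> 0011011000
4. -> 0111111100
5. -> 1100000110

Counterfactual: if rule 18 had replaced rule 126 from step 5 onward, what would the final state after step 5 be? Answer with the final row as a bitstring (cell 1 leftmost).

(re-executing step 5 under rule 18; state before step 5: 0111111100)
5. -> 1000000010

1000000010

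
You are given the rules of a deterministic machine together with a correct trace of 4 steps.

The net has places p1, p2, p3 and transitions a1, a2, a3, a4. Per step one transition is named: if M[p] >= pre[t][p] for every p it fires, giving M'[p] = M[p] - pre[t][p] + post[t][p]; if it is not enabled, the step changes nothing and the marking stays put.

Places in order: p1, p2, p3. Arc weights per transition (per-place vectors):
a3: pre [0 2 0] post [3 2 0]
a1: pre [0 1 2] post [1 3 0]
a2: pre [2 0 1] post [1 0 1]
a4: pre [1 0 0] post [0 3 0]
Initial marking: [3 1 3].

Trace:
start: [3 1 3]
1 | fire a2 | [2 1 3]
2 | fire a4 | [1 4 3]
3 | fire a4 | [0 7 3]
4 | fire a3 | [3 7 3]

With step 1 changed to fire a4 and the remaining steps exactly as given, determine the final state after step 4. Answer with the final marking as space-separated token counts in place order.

3 10 3

(re-executing from step 1 with the substitution; state before step 1: [3 1 3])
1 | fire a4 | [2 4 3]
2 | fire a4 | [1 7 3]
3 | fire a4 | [0 10 3]
4 | fire a3 | [3 10 3]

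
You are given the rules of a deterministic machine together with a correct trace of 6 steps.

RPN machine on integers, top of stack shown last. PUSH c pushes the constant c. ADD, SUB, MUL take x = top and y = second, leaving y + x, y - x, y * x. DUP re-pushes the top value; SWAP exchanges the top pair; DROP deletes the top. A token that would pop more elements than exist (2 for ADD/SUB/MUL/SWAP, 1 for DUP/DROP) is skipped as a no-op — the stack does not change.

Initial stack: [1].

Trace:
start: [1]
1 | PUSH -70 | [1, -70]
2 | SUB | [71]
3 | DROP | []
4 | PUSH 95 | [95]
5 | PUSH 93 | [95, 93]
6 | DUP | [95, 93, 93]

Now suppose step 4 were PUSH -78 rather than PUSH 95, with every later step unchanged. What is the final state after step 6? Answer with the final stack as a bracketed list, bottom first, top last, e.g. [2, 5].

(re-executing from step 4 with the substitution; state before step 4: [])
4 | PUSH -78 | [-78]
5 | PUSH 93 | [-78, 93]
6 | DUP | [-78, 93, 93]

[-78, 93, 93]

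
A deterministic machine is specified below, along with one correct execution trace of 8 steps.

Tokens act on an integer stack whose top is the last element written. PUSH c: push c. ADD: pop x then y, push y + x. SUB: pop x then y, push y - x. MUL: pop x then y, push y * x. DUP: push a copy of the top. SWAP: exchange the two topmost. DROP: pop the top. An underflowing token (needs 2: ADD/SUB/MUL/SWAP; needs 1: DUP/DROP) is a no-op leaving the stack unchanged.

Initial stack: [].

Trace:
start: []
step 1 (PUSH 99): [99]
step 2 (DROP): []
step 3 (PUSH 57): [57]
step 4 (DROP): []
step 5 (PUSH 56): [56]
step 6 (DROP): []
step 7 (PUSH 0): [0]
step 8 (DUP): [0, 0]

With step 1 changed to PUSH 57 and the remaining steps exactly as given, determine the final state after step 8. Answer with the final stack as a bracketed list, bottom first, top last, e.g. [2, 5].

[0, 0]

(re-executing from step 1 with the substitution; state before step 1: [])
step 1 (PUSH 57): [57]
step 2 (DROP): []
step 3 (PUSH 57): [57]
step 4 (DROP): []
step 5 (PUSH 56): [56]
step 6 (DROP): []
step 7 (PUSH 0): [0]
step 8 (DUP): [0, 0]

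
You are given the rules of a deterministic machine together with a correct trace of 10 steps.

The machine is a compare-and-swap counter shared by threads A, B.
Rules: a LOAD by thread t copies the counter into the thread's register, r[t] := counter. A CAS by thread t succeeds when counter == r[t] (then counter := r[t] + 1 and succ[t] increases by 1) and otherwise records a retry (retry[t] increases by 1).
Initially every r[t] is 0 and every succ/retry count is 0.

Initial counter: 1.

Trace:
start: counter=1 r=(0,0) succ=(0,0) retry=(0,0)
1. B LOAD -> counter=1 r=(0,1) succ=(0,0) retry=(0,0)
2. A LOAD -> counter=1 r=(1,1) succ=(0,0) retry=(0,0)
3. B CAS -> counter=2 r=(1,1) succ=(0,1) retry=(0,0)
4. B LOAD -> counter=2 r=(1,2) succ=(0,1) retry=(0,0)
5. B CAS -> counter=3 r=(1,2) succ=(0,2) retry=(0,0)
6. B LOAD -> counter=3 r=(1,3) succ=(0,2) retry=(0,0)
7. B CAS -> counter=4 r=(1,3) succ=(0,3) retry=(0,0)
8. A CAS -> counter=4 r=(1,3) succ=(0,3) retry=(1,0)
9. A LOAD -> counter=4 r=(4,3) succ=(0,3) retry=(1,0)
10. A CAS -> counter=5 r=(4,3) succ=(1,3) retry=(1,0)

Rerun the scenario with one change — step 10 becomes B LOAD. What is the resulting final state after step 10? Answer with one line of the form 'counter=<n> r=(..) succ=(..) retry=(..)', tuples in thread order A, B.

counter=4 r=(4,4) succ=(0,3) retry=(1,0)

(re-executing from step 10 with the substitution; state before step 10: counter=4 r=(4,3) succ=(0,3) retry=(1,0))
10. B LOAD -> counter=4 r=(4,4) succ=(0,3) retry=(1,0)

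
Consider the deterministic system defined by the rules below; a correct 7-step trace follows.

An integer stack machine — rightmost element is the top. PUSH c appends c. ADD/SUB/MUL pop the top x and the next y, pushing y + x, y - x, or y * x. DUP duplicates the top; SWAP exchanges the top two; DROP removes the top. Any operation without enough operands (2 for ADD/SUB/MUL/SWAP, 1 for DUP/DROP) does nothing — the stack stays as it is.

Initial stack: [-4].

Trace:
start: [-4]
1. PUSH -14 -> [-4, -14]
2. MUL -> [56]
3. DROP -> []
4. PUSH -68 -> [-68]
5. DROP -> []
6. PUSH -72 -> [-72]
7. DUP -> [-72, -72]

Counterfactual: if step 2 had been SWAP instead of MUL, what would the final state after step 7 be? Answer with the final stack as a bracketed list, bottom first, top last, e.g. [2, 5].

[-14, -72, -72]

(re-executing from step 2 with the substitution; state before step 2: [-4, -14])
2. SWAP -> [-14, -4]
3. DROP -> [-14]
4. PUSH -68 -> [-14, -68]
5. DROP -> [-14]
6. PUSH -72 -> [-14, -72]
7. DUP -> [-14, -72, -72]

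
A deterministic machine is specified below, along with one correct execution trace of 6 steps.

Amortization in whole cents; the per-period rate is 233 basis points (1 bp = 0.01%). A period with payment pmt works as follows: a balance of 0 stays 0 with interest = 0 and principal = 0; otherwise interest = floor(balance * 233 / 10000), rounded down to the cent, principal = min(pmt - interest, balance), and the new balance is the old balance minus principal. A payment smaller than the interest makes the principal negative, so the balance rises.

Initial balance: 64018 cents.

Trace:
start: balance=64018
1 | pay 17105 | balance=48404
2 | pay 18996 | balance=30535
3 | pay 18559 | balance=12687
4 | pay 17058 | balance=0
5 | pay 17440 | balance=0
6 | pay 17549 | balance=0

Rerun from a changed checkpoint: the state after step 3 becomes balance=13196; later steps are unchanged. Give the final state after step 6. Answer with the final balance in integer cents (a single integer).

0

state after step 3 := balance=13196
4 | pay 17058 | balance=0
5 | pay 17440 | balance=0
6 | pay 17549 | balance=0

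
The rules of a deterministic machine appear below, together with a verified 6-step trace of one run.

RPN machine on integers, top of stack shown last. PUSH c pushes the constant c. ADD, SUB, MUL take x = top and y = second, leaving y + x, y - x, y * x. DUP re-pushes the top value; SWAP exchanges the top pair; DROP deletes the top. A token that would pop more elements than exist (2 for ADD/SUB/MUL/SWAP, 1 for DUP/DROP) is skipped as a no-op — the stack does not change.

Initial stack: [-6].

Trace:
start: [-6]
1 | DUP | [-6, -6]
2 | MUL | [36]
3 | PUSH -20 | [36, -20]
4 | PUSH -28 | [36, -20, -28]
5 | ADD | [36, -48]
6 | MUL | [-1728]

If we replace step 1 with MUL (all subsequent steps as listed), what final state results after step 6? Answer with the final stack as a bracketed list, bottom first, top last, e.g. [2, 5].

[288]

(re-executing from step 1 with the substitution; state before step 1: [-6])
1 | MUL | [-6]
2 | MUL | [-6]
3 | PUSH -20 | [-6, -20]
4 | PUSH -28 | [-6, -20, -28]
5 | ADD | [-6, -48]
6 | MUL | [288]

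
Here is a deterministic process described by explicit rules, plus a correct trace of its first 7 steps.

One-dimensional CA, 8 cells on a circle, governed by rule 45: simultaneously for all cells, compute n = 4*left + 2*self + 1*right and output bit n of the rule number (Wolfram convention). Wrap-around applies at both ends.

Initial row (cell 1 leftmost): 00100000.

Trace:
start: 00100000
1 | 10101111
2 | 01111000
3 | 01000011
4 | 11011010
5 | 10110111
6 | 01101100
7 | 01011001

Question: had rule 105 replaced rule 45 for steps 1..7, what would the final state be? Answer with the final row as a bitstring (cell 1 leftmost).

(re-executing steps 1..7 under rule 105; state before step 1: 00100000)
1 | 10001111
2 | 10101000
3 | 01010010
4 | 00100000
5 | 10001111
6 | 10101000
7 | 01010010

01010010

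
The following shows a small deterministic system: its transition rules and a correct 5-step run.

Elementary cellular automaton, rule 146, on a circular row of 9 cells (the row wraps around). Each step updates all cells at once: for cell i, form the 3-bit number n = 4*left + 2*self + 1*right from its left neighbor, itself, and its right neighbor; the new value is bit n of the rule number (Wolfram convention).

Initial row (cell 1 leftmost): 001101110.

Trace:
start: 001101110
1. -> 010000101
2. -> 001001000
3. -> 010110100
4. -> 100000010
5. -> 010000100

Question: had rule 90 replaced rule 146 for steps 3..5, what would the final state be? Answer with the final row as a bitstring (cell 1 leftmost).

(re-executing steps 3..5 under rule 90; state before step 3: 001001000)
3. -> 010110100
4. -> 100110010
5. -> 011111100

011111100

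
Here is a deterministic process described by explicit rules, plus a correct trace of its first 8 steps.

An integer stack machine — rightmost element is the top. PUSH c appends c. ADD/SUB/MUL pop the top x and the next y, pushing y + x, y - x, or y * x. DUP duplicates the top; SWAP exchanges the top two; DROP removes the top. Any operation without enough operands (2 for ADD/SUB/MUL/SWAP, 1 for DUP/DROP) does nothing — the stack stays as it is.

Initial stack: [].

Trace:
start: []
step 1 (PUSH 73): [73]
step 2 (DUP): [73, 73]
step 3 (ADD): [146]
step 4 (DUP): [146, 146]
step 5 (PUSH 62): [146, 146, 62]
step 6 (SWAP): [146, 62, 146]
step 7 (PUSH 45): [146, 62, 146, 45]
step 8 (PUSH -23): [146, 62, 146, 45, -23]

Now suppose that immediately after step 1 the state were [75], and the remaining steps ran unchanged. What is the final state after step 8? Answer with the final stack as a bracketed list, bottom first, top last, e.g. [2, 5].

state after step 1 := [75]
step 2 (DUP): [75, 75]
step 3 (ADD): [150]
step 4 (DUP): [150, 150]
step 5 (PUSH 62): [150, 150, 62]
step 6 (SWAP): [150, 62, 150]
step 7 (PUSH 45): [150, 62, 150, 45]
step 8 (PUSH -23): [150, 62, 150, 45, -23]

[150, 62, 150, 45, -23]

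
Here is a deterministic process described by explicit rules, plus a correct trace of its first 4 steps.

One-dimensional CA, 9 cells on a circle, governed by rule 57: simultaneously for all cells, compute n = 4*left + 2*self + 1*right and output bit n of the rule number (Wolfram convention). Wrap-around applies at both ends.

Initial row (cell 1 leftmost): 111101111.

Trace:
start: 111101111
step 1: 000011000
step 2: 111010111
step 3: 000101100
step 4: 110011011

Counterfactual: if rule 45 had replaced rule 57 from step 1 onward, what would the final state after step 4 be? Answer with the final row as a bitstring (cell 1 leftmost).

110100010

(re-executing steps 1..4 under rule 45; state before step 1: 111101111)
step 1: 000011000
step 2: 111010011
step 3: 000110010
step 4: 110100010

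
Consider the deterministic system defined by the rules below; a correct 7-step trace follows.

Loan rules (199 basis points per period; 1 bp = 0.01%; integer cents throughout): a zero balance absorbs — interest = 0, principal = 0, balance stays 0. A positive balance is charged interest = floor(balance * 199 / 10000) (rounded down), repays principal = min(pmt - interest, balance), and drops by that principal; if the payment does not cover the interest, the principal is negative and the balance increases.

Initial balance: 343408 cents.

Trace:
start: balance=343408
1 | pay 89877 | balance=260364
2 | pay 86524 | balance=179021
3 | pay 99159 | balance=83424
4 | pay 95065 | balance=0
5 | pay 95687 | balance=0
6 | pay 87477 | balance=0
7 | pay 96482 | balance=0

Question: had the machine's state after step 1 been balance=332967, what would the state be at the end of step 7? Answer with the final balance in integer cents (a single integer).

state after step 1 := balance=332967
2 | pay 86524 | balance=253069
3 | pay 99159 | balance=158946
4 | pay 95065 | balance=67044
5 | pay 95687 | balance=0
6 | pay 87477 | balance=0
7 | pay 96482 | balance=0

0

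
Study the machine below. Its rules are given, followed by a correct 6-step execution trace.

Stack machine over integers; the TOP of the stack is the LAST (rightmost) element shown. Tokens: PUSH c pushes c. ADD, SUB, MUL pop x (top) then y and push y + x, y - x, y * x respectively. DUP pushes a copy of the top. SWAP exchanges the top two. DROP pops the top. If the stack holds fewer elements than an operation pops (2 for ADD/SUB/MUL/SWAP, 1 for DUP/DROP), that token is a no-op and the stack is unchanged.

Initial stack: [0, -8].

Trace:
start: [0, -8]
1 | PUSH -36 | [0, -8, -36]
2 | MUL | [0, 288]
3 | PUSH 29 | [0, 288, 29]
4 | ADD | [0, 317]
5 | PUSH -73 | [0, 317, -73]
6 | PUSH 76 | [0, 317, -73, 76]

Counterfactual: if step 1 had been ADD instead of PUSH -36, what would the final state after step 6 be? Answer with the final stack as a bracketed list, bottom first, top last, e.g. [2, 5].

(re-executing from step 1 with the substitution; state before step 1: [0, -8])
1 | ADD | [-8]
2 | MUL | [-8]
3 | PUSH 29 | [-8, 29]
4 | ADD | [21]
5 | PUSH -73 | [21, -73]
6 | PUSH 76 | [21, -73, 76]

[21, -73, 76]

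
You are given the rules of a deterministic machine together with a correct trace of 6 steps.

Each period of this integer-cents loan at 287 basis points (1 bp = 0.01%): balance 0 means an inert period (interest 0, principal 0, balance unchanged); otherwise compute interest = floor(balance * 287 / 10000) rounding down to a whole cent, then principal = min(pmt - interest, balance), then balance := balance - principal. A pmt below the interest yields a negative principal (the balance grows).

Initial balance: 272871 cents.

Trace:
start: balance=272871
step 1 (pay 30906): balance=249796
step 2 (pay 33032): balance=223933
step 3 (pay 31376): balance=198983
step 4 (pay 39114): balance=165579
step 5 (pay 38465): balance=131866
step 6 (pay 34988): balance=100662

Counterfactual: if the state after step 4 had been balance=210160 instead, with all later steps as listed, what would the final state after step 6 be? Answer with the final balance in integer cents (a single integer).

147838

state after step 4 := balance=210160
step 5 (pay 38465): balance=177726
step 6 (pay 34988): balance=147838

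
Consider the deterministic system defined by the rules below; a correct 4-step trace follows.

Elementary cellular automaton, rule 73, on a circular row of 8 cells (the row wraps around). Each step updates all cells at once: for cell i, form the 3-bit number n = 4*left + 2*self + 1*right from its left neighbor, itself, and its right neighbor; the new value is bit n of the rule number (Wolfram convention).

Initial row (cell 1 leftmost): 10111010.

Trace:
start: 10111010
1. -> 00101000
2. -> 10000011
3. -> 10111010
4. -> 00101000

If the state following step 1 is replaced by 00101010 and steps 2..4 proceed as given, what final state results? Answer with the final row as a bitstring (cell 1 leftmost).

10100010

state after step 1 := 00101010
2. -> 10000000
3. -> 00111110
4. -> 10100010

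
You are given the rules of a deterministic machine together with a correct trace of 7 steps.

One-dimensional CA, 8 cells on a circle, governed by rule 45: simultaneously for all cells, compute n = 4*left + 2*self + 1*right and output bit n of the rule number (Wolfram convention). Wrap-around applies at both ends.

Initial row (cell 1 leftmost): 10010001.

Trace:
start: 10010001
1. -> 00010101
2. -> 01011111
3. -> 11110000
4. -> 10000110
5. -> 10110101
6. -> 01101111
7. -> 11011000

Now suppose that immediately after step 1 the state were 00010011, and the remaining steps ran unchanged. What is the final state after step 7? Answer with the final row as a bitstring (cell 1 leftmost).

state after step 1 := 00010011
2. -> 01010010
3. -> 01110010
4. -> 01000010
5. -> 01011010
6. -> 01110110
7. -> 01001100

01001100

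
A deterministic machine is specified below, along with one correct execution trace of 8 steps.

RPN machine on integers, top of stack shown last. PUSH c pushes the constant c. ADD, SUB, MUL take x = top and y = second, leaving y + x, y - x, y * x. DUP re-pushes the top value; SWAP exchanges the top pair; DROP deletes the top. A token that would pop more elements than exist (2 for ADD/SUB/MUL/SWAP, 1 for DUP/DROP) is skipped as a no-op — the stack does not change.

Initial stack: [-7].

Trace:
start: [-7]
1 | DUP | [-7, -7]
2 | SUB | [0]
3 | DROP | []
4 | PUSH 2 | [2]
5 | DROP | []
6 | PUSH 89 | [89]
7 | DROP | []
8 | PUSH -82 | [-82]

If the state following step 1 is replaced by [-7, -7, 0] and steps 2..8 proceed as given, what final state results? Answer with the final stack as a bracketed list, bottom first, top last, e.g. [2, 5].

[-7, -82]

state after step 1 := [-7, -7, 0]
2 | SUB | [-7, -7]
3 | DROP | [-7]
4 | PUSH 2 | [-7, 2]
5 | DROP | [-7]
6 | PUSH 89 | [-7, 89]
7 | DROP | [-7]
8 | PUSH -82 | [-7, -82]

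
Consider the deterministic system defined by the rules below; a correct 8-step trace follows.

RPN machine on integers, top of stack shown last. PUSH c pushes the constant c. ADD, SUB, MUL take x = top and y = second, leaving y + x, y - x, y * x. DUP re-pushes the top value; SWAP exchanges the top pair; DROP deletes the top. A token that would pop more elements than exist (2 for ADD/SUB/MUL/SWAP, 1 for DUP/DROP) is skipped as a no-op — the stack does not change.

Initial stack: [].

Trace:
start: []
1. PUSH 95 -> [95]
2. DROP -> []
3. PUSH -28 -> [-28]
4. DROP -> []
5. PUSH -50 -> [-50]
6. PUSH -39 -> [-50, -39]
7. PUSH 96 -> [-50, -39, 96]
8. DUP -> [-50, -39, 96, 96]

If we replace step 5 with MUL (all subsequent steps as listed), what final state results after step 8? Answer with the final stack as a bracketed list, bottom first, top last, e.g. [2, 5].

[-39, 96, 96]

(re-executing from step 5 with the substitution; state before step 5: [])
5. MUL -> []
6. PUSH -39 -> [-39]
7. PUSH 96 -> [-39, 96]
8. DUP -> [-39, 96, 96]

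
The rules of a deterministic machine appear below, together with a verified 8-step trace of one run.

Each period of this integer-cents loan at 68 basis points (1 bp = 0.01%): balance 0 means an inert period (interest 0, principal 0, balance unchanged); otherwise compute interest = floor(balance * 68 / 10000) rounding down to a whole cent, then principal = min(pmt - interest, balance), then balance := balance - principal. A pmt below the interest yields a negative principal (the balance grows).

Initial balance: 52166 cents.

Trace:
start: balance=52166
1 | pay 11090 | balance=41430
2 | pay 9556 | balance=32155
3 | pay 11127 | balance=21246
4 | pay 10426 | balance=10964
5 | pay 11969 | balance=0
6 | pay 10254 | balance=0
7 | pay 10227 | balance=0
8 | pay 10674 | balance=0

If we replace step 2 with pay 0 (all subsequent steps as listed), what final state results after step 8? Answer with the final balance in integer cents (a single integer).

(re-executing from step 2 with the substitution; state before step 2: balance=41430)
2 | pay 0 | balance=41711
3 | pay 11127 | balance=30867
4 | pay 10426 | balance=20650
5 | pay 11969 | balance=8821
6 | pay 10254 | balance=0
7 | pay 10227 | balance=0
8 | pay 10674 | balance=0

0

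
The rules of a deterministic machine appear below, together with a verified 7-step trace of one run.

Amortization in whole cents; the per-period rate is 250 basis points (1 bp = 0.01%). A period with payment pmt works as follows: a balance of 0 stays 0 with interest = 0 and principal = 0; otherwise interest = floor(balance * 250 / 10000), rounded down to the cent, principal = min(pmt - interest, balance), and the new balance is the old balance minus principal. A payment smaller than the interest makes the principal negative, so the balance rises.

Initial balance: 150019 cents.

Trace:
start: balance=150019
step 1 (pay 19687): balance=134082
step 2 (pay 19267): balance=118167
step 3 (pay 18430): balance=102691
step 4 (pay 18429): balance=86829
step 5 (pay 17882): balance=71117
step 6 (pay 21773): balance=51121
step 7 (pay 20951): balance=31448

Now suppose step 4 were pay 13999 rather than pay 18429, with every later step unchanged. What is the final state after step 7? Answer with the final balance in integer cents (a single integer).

36219

(re-executing from step 4 with the substitution; state before step 4: balance=102691)
step 4 (pay 13999): balance=91259
step 5 (pay 17882): balance=75658
step 6 (pay 21773): balance=55776
step 7 (pay 20951): balance=36219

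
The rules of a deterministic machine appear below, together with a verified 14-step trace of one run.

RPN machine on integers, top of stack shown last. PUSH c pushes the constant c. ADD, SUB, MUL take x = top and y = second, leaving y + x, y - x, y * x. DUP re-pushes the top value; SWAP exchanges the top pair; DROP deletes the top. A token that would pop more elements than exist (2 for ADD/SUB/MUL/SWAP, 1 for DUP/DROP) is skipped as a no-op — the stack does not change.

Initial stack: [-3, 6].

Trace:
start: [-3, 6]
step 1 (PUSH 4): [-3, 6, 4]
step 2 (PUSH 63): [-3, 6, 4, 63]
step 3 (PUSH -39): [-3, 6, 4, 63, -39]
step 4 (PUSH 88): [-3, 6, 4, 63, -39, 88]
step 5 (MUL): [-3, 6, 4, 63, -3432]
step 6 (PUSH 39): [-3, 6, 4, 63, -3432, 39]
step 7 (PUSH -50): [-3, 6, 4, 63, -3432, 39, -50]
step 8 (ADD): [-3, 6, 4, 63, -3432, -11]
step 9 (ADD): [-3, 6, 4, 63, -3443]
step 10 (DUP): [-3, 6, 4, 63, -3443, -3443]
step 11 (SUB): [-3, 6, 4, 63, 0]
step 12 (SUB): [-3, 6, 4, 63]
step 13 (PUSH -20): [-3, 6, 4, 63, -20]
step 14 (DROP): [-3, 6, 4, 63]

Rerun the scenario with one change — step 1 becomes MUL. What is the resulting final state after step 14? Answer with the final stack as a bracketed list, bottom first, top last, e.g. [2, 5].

(re-executing from step 1 with the substitution; state before step 1: [-3, 6])
step 1 (MUL): [-18]
step 2 (PUSH 63): [-18, 63]
step 3 (PUSH -39): [-18, 63, -39]
step 4 (PUSH 88): [-18, 63, -39, 88]
step 5 (MUL): [-18, 63, -3432]
step 6 (PUSH 39): [-18, 63, -3432, 39]
step 7 (PUSH -50): [-18, 63, -3432, 39, -50]
step 8 (ADD): [-18, 63, -3432, -11]
step 9 (ADD): [-18, 63, -3443]
step 10 (DUP): [-18, 63, -3443, -3443]
step 11 (SUB): [-18, 63, 0]
step 12 (SUB): [-18, 63]
step 13 (PUSH -20): [-18, 63, -20]
step 14 (DROP): [-18, 63]

[-18, 63]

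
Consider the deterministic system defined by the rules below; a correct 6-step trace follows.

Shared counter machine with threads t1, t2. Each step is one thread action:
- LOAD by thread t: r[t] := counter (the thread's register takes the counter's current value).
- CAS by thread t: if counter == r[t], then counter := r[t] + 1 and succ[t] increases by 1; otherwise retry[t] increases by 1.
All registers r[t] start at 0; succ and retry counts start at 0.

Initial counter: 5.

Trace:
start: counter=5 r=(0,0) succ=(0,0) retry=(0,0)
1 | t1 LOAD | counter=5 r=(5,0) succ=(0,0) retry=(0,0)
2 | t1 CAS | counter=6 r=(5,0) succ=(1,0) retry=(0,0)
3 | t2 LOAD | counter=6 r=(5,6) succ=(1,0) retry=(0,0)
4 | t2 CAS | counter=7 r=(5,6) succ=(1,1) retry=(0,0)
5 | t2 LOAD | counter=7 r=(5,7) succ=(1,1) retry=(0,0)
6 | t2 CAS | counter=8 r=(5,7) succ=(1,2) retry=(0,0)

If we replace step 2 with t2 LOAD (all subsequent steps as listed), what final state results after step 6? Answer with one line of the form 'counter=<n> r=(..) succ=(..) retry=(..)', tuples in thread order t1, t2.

(re-executing from step 2 with the substitution; state before step 2: counter=5 r=(5,0) succ=(0,0) retry=(0,0))
2 | t2 LOAD | counter=5 r=(5,5) succ=(0,0) retry=(0,0)
3 | t2 LOAD | counter=5 r=(5,5) succ=(0,0) retry=(0,0)
4 | t2 CAS | counter=6 r=(5,5) succ=(0,1) retry=(0,0)
5 | t2 LOAD | counter=6 r=(5,6) succ=(0,1) retry=(0,0)
6 | t2 CAS | counter=7 r=(5,6) succ=(0,2) retry=(0,0)

counter=7 r=(5,6) succ=(0,2) retry=(0,0)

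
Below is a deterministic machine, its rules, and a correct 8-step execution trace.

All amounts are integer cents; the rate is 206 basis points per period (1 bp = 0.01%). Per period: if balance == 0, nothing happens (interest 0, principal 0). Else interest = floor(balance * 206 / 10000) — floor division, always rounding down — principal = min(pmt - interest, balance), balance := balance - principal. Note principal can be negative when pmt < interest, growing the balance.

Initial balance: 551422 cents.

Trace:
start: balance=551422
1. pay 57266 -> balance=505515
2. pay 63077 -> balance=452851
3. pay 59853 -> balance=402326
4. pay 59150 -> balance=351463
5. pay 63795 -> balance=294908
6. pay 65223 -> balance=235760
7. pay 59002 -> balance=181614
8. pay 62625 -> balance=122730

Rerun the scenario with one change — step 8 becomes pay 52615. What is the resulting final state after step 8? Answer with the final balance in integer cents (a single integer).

(re-executing from step 8 with the substitution; state before step 8: balance=181614)
8. pay 52615 -> balance=132740

132740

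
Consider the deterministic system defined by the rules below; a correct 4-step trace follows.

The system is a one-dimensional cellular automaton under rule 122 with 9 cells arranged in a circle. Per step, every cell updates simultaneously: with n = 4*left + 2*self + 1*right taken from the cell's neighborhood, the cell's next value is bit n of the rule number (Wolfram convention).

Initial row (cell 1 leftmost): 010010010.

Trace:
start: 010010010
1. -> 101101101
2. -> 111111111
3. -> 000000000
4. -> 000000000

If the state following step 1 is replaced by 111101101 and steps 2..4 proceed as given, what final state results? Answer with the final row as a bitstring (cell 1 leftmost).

state after step 1 := 111101101
2. -> 000111111
3. -> 101100001
4. -> 111110011

111110011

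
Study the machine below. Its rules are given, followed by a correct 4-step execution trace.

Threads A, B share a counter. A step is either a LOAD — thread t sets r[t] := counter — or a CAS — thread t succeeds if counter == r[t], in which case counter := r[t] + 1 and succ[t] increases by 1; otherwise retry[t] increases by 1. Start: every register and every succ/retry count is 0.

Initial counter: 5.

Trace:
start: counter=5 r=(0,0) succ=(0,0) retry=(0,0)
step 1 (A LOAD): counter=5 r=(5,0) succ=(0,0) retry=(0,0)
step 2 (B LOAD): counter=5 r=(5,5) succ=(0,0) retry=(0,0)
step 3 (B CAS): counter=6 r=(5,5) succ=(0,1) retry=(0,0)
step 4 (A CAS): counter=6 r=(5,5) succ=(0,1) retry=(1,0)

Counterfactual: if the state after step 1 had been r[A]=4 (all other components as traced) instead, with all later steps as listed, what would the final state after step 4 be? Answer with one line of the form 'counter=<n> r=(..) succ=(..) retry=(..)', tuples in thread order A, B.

counter=6 r=(4,5) succ=(0,1) retry=(1,0)

state after step 1 := counter=5 r=(4,0) succ=(0,0) retry=(0,0)
step 2 (B LOAD): counter=5 r=(4,5) succ=(0,0) retry=(0,0)
step 3 (B CAS): counter=6 r=(4,5) succ=(0,1) retry=(0,0)
step 4 (A CAS): counter=6 r=(4,5) succ=(0,1) retry=(1,0)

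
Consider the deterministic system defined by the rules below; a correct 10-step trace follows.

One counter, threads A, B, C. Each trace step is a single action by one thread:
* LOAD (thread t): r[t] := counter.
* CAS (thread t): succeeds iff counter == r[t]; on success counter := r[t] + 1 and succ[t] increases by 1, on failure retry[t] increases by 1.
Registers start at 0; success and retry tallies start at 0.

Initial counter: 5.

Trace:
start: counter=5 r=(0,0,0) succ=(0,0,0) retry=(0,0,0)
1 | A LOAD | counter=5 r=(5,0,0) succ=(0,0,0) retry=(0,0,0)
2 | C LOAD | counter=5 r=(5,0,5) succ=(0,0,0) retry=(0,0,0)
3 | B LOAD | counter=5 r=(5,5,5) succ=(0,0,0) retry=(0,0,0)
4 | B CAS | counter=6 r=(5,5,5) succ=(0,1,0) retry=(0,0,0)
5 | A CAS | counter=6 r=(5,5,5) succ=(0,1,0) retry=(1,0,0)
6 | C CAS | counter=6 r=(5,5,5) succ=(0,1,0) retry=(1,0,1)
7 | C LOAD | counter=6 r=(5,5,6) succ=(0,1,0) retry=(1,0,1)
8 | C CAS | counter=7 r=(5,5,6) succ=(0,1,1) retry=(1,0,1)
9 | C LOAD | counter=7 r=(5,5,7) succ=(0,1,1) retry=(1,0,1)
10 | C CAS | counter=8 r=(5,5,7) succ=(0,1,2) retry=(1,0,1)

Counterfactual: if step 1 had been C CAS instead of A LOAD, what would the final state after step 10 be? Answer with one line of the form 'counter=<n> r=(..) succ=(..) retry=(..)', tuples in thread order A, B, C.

counter=8 r=(0,5,7) succ=(0,1,2) retry=(1,0,2)

(re-executing from step 1 with the substitution; state before step 1: counter=5 r=(0,0,0) succ=(0,0,0) retry=(0,0,0))
1 | C CAS | counter=5 r=(0,0,0) succ=(0,0,0) retry=(0,0,1)
2 | C LOAD | counter=5 r=(0,0,5) succ=(0,0,0) retry=(0,0,1)
3 | B LOAD | counter=5 r=(0,5,5) succ=(0,0,0) retry=(0,0,1)
4 | B CAS | counter=6 r=(0,5,5) succ=(0,1,0) retry=(0,0,1)
5 | A CAS | counter=6 r=(0,5,5) succ=(0,1,0) retry=(1,0,1)
6 | C CAS | counter=6 r=(0,5,5) succ=(0,1,0) retry=(1,0,2)
7 | C LOAD | counter=6 r=(0,5,6) succ=(0,1,0) retry=(1,0,2)
8 | C CAS | counter=7 r=(0,5,6) succ=(0,1,1) retry=(1,0,2)
9 | C LOAD | counter=7 r=(0,5,7) succ=(0,1,1) retry=(1,0,2)
10 | C CAS | counter=8 r=(0,5,7) succ=(0,1,2) retry=(1,0,2)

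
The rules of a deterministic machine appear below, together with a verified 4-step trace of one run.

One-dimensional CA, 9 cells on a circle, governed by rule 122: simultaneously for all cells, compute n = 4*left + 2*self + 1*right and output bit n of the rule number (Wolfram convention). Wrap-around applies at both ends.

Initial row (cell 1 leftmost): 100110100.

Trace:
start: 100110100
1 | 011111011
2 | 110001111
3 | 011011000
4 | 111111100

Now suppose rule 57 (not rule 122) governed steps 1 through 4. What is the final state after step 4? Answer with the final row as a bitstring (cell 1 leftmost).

010010101

(re-executing steps 1..4 under rule 57; state before step 1: 100110100)
1 | 010101010
2 | 001010101
3 | 100101010
4 | 010010101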